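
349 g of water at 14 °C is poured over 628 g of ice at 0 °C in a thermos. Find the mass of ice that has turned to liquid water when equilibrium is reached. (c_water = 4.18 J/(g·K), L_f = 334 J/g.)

m_melted ≈ 61.1 g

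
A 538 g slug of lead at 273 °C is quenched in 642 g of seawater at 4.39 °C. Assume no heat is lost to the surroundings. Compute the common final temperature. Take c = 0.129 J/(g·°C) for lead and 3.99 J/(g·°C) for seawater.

T_f ≈ 11.5 °C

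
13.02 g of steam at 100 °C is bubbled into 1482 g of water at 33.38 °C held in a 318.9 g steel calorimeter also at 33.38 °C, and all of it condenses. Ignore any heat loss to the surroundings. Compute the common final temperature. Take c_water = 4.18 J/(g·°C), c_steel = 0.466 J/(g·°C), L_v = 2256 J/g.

T_f ≈ 38.5 °C

Energy conservation, ΣQ = 0:
steam→water at 100 °C releases m L_v = 13.02×2256 = 29373
  condensate cools 100→T: 13.02×4.18×(T − 100) = 54.42(T − 100)
  water warms: 1482×4.18×(T − 33.38) = 6194.8(T − 33.38)
  cup: 148.61(T − 33.38)
6397.8 T = 29373 + 5442.4 + 211742 = 246557
T ≈ 38.54 °C (< 100 °C, so full condensation is consistent).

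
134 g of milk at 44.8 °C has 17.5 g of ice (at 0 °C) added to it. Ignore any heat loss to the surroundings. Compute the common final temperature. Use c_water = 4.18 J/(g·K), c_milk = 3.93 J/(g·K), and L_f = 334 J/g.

Let T be the final temperature. ΣQ_i = 0:
fusion: m_ice L_f = 17.5·334 = 5845; warm the meltwater: 73.15 T; milk: 526.62(T − 44.8)
599.77 T = 23593 − 5845 = 17748
T ≈ 29.59 °C (positive, so assuming full melt was valid).

T_f ≈ 29.6 °C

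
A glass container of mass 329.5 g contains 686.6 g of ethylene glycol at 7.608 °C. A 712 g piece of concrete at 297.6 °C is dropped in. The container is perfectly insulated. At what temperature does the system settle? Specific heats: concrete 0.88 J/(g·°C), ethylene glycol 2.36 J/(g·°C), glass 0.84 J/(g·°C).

Conservation of energy gives ΣQ = 0:
712×0.88×(T − 297.6) + 686.6×2.36×(T − 7.608) + 329.5×0.84×(T − 7.608) = 0
626.56(T − 297.6) + 1620.4(T − 7.608) + 276.78(T − 7.608) = 0
2523.7 T = 200898
T ≈ 79.60 °C

T_f ≈ 79.6 °C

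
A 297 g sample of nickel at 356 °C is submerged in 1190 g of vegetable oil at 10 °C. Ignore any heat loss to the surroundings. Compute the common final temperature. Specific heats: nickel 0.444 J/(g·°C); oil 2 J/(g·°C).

T_f ≈ 28.2 °C

Energy conservation, ΣQ = 0:
297*0.444*(T − 356) + 1190*2*(T − 10) = 0
131.87(T − 356) + 2380(T − 10) = 0
(131.87 + 2380) T = 131.87*356 + 2380*10
T ≈ 28.16 °C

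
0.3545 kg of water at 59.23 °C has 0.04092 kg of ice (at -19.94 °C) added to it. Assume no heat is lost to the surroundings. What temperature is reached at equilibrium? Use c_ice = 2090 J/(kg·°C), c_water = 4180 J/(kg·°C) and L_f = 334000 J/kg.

T_f ≈ 43.8 °C

Taking heat into each body as positive, Σ m c ΔT = 0:
ice -19.94→0 °C: 0.04092×2090×19.94 = 1705.3
  melt ice: 0.04092×334000 = 13667
  meltwater 0→T: 0.04092×4180×T = 171.05 T
  water cools: 0.3545×4180×(T − 59.23) = 1481.8(T − 59.23)
1652.9 T = 87768 − 15373 = 72395
T ≈ 43.80 °C — above 0 °C, consistent with complete melting.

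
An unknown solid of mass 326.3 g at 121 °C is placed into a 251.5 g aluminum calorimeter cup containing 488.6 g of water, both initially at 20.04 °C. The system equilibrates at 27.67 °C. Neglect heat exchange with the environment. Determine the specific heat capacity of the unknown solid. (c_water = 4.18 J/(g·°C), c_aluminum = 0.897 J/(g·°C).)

c ≈ 0.568 J/(g·°C)

Conservation of energy gives ΣQ = 0:
326.3·c·(27.67 − 121) + 488.6·4.18·(27.67 − 20.04) + 251.5·0.897·(27.67 − 20.04) = 0
-30454 c = -17304
c = -17304/-30454 ≈ 0.5682 J/(g·°C)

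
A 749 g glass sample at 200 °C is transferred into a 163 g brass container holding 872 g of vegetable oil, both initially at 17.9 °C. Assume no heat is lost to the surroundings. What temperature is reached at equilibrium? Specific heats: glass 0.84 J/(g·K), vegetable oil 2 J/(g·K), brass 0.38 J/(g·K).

T_f ≈ 64.9 °C

T_f is the heat-capacity-weighted average of the initial temperatures:
T_f = (629.16×200 + 1744×17.9 + 61.94×17.9) / (629.16 + 1744 + 61.94)
    = 158158 / 2435.1 ≈ 64.95 °C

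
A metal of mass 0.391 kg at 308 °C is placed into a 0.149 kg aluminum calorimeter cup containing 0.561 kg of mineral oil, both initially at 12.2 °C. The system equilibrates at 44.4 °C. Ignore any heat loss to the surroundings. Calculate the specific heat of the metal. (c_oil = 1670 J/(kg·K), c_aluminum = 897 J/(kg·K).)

Taking heat into each body as positive, Σ m c ΔT = 0:
0.391×c×(44.4 − 308) + 0.561×1670×(44.4 − 12.2) + 0.149×897×(44.4 − 12.2) = 0
-103.07 c = -34471
c = -34471/-103.07 ≈ 334.4 J/(kg·K)

c ≈ 334 J/(kg·K)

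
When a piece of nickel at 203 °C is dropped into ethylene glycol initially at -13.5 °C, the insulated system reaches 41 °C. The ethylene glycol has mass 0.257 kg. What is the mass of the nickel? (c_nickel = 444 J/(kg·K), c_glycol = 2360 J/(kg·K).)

m ≈ 0.46 kg

|Q_nickel| = |Q_glycol|:
m·444·(203 − 41) = 0.257·2360·(41 − (-13.5))
71928 m = 33055  ⇒  m ≈ 0.4596 kg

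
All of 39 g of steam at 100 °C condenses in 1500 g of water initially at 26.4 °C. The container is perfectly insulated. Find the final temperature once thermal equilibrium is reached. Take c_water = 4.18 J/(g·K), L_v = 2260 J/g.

T_f ≈ 42.0 °C

Let T be the final temperature. ΣQ_i = 0:
latent heat released on condensation: 39·2260 = 88140
  condensate cools 100→T: 39·4.18·(T − 100) = 163.02(T − 100)
  water warms: 1500·4.18·(T − 26.4) = 6270(T − 26.4)
6433 T = 88140 + 16302 + 165528 = 269970
T ≈ 41.97 °C — below 100 °C, confirming all the steam condensed.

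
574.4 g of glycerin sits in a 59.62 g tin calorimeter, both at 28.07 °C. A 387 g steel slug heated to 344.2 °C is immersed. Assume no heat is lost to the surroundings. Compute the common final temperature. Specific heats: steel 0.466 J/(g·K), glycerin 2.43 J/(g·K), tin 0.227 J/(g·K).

T_f ≈ 63.9 °C

T_f = Σ m_i c_i T_i / Σ m_i c_i:
T_f = (180.34*344.2 + 1395.8*28.07 + 13.53*28.07) / (180.34 + 1395.8 + 13.53)
    = 101633 / 1589.7 ≈ 63.93 °C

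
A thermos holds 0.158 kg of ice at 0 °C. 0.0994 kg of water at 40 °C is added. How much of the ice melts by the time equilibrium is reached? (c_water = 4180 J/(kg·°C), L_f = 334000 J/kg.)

Cooling the water to 0 °C releases 0.0994×4180×40 = 16620 J.
To melt every bit of ice: 0.158×334000 = 52772 J.
16620 J < 52772 J, so only part of the ice melts and the system sits at 0 °C.
Mass melted = 16620/334000 ≈ 0.04976 kg.

m_melted ≈ 0.0498 kg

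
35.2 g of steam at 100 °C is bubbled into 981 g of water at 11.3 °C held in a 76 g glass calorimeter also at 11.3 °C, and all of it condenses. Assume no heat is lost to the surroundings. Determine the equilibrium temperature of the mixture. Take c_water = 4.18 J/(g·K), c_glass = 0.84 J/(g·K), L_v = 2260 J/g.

Conservation of energy gives ΣQ = 0:
condense steam: −35.2·2260 = −79552
  condensate cools 100→T: 35.2·4.18·(T − 100) = 147.14(T − 100)
  water warms: 981·4.18·(T − 11.3) = 4100.6(T − 11.3)
  glass cup: 76·0.84·(T − 11.3) = 63.84(T − 11.3)
4311.6 T = 79552 + 14714 + 47058 = 141324
T ≈ 32.78 °C (< 100 °C, so full condensation is consistent).

T_f ≈ 32.8 °C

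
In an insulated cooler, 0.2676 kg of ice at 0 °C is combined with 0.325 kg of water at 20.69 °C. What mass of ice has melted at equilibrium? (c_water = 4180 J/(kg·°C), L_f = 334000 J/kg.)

Water can give up m c ΔT = 0.325×4180×20.69 = 28107 J before reaching 0 °C.
Fully melting the ice requires m_ice L_f = 0.2676×334000 = 89378 J.
Since 28107 < 89378 J, not all the ice melts; equilibrium is at 0 °C.
m_melted×334000 = 28107  ⇒  m_melted ≈ 0.08415 kg.

m_melted ≈ 0.0842 kg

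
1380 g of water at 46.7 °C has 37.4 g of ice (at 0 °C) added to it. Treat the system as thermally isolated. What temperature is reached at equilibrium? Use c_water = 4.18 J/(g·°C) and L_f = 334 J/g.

Heat gained plus heat lost sum to zero:
latent heat to melt: 37.4·334 = 12492
  warm the meltwater: 156.33 T
  water: 5768.4(T − 46.7)
5924.7 T = 269384 − 12492 = 256893
T ≈ 43.36 °C — above 0 °C, consistent with complete melting.

T_f ≈ 43.4 °C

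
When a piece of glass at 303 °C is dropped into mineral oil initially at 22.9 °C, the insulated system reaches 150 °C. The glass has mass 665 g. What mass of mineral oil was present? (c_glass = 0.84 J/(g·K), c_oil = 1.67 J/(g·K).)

m ≈ 403 g

Let T be the final temperature. ΣQ_i = 0:
665·0.84·(150 − 303) + m·1.67·(150 − 22.9) = 0
212.26 m = 85466
m = 85466/212.26 ≈ 402.7 g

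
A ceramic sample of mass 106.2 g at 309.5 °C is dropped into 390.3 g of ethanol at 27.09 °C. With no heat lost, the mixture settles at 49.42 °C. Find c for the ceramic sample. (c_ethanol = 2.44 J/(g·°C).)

c ≈ 0.77 J/(g·°C)

m_s c (T_s − T_f) = m_ethanol c_ethanol (T_f − T_0):
106.2×c×(309.5 − 49.42) = 390.3×2.44×(49.42 − 27.09)
27620 c = 21266  ⇒  c ≈ 0.7699 J/(g·°C)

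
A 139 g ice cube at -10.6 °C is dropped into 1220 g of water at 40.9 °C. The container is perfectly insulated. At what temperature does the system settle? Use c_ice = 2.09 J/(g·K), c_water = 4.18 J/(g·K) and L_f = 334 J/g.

T_f ≈ 28.0 °C

Net heat exchanged in the isolated system is zero:
warm ice to 0 °C: 139·2.09·(0 − (-10.6)) = 3079.4
  fusion: m_ice L_f = 139·334 = 46426
  meltwater 0→T: 139·4.18·T = 581.02 T
  water cools: 1220·4.18·(T − 40.9) = 5099.6(T − 40.9)
5680.6 T = 208574 − 49505 = 159068
T ≈ 28.00 °C. Since T > 0 °C, the all-ice-melts assumption holds.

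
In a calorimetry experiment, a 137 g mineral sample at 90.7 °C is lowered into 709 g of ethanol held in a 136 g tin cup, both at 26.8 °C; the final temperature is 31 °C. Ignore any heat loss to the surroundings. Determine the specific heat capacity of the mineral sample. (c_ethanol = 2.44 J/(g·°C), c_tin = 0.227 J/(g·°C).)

Let T be the final temperature. ΣQ_i = 0:
137×c×(31 − 90.7) + 709×2.44×(31 − 26.8) + 136×0.227×(31 − 26.8) = 0
-8178.9 c = -7395.5
c = -7395.5/-8178.9 ≈ 0.9042 J/(g·°C)

c ≈ 0.904 J/(g·°C)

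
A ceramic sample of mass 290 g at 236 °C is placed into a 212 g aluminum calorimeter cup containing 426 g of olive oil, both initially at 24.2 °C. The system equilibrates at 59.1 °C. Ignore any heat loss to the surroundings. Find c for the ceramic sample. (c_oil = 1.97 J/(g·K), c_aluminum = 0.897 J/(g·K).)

c ≈ 0.7 J/(g·K)

Taking heat into each body as positive, Σ m c ΔT = 0:
290·c·(59.1 − 236) + 426·1.97·(59.1 − 24.2) + 212·0.897·(59.1 − 24.2) = 0
-51301 c = -35926
c = -35926/-51301 ≈ 0.7003 J/(g·K)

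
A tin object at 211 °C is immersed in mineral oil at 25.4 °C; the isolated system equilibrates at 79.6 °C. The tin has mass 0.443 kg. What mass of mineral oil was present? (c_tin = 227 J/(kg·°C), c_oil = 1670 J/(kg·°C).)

m ≈ 0.146 kg

Heat gained plus heat lost sum to zero:
0.443·227·(79.6 − 211) + m·1670·(79.6 − 25.4) = 0
90514 m = 13214
m = 13214/90514 ≈ 0.146 kg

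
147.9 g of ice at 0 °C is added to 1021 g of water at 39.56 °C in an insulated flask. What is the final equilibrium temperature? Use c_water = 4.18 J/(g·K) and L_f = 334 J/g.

Let T be the final temperature. ΣQ_i = 0:
latent heat to melt: 147.9·334 = 49399
  warm the meltwater: 618.22 T
  water: 4267.8(T − 39.56)
4886 T = 168833 − 49399 = 119435
T ≈ 24.44 °C — above 0 °C, consistent with complete melting.

T_f ≈ 24.4 °C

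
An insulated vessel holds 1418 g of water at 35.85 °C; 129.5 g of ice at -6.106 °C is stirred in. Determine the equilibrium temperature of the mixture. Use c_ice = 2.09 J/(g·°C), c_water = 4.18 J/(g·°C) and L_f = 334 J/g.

Energy balance with sensible and latent terms:
ice -6.106→0 °C: 129.5·2.09·6.106 = 1652.6; latent heat to melt: 129.5·334 = 43253; meltwater 0→T: 129.5·4.18·T = 541.31 T; water cools: 1418·4.18·(T − 35.85) = 5927.2(T − 35.85)
6468.5 T = 212492 − 44906 = 167586
T ≈ 25.91 °C (positive, so assuming full melt was valid).

T_f ≈ 25.9 °C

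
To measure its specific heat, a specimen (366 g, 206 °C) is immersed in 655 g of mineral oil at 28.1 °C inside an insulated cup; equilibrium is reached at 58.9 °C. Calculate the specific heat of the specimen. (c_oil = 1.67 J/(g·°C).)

c ≈ 0.626 J/(g·°C)

m_s c (T_s − T_f) = m_oil c_oil (T_f − T_0):
366·c·(206 − 58.9) = 655·1.67·(58.9 − 28.1)
53839 c = 33691  ⇒  c ≈ 0.6258 J/(g·°C)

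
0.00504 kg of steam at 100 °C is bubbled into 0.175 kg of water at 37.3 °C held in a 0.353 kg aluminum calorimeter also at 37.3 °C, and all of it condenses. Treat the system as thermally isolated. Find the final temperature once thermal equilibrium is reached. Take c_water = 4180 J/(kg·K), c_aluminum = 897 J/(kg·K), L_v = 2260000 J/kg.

Heat gained plus heat lost sum to zero:
condense steam: −0.00504×2260000 = −11390; condensed water 100 °C→T: 21.07(T − 100); original water: 731.5(T − 37.3); cup: 316.64(T − 37.3)
1069.2 T = 11390 + 2106.7 + 39096 = 52593
T ≈ 49.19 °C (< 100 °C, so full condensation is consistent).

T_f ≈ 49.2 °C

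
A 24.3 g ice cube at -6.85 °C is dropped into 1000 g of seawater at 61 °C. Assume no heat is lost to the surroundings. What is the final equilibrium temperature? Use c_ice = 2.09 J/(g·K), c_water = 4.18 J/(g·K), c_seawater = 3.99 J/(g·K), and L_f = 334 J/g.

T_f ≈ 57.4 °C

Conservation of energy gives ΣQ = 0:
ice -6.85→0 °C: 24.3×2.09×6.85 = 347.89
  fusion: m_ice L_f = 24.3×334 = 8116.2
  meltwater 0→T: 24.3×4.18×T = 101.57 T
  seawater cools: 1000×3.99×(T − 61) = 3990(T − 61)
4091.6 T = 243390 − 8464.1 = 234926
T ≈ 57.42 °C (positive, so assuming full melt was valid).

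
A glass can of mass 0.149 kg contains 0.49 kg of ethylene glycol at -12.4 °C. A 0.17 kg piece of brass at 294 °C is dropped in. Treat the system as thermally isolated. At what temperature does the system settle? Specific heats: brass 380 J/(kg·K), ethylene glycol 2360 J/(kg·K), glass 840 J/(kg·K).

Taking heat into each body as positive, Σ m c ΔT = 0:
0.17×380×(T − 294) + 0.49×2360×(T − (-12.4)) + 0.149×840×(T − (-12.4)) = 0
(64.6 + 1156.4 + 125.16) T = 64.6×294 + 1156.4×(-12.4) + 125.16×(-12.4)
T ≈ 2.30 °C

T_f ≈ 2.3 °C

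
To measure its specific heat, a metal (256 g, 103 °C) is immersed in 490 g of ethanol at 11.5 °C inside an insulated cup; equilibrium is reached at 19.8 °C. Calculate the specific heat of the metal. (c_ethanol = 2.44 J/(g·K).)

c ≈ 0.466 J/(g·K)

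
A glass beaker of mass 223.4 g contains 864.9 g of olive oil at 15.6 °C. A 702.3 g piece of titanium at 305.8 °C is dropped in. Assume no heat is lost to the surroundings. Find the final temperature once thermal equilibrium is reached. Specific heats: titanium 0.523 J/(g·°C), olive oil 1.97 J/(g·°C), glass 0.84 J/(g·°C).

Net heat exchanged in the isolated system is zero:
702.3×0.523×(T − 305.8) + 864.9×1.97×(T − 15.6) + 223.4×0.84×(T − 15.6) = 0
367.3(T − 305.8) + 1703.9(T − 15.6) + 187.66(T − 15.6) = 0
2258.8 T = 141829
T = 141829 / 2258.8 = 62.8 °C

T_f ≈ 62.8 °C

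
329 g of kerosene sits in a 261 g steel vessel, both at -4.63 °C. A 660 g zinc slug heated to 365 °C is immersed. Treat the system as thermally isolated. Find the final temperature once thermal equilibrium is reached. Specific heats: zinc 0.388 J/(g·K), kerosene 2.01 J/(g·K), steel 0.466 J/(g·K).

T_f ≈ 86.5 °C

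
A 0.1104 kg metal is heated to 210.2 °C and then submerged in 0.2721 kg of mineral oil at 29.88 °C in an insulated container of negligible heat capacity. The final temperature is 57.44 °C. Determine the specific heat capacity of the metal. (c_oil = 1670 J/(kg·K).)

Taking heat into each body as positive, Σ m c ΔT = 0:
0.1104·c·(57.44 − 210.2) + 0.2721·1670·(57.44 − 29.88) = 0
-16.86 c = -12523
c = -12523/-16.86 ≈ 742.6 J/(kg·K)

c ≈ 743 J/(kg·K)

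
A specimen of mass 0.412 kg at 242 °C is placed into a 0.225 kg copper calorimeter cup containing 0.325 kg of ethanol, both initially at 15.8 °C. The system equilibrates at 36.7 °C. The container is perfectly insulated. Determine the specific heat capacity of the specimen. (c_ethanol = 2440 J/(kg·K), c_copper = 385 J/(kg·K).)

Setting the total heat transfer to zero:
0.412·c·(36.7 − 242) + 0.325·2440·(36.7 − 15.8) + 0.225·385·(36.7 − 15.8) = 0
-84.58 c = -18384
c = -18384/-84.58 ≈ 217.3 J/(kg·K)

c ≈ 217 J/(kg·K)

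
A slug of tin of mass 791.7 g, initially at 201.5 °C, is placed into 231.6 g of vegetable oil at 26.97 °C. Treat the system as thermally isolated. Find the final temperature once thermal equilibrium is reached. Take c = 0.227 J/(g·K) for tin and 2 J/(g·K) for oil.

T_f ≈ 75.8 °C

Heat lost by the tin equals heat gained by the oil:
791.7*0.227*(201.5 − T) = 231.6*2*(T − 26.97)
179.72(201.5 − T) = 463.2(T − 26.97)
642.92 T = 48705  ⇒  T ≈ 75.76 °C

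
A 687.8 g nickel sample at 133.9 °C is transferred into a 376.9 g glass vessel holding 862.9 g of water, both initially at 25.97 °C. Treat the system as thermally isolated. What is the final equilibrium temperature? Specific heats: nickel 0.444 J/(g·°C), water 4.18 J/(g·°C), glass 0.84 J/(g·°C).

T_f ≈ 33.8 °C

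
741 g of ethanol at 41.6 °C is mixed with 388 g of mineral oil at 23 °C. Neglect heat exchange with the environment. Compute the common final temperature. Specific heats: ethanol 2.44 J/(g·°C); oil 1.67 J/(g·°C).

T_f ≈ 36.7 °C

Taking heat into each body as positive, Σ m c ΔT = 0:
741×2.44×(T − 41.6) + 388×1.67×(T − 23) = 0
2456 T = 90118
T ≈ 36.69 °C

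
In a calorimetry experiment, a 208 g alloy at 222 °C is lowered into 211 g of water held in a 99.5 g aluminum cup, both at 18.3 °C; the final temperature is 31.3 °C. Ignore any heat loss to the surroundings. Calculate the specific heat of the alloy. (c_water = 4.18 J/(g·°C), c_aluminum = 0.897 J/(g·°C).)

Energy conservation, ΣQ = 0:
208·c·(31.3 − 222) + 211·4.18·(31.3 − 18.3) + 99.5·0.897·(31.3 − 18.3) = 0
-39666 c = -12626
c = -12626/-39666 ≈ 0.3183 J/(g·°C)

c ≈ 0.318 J/(g·°C)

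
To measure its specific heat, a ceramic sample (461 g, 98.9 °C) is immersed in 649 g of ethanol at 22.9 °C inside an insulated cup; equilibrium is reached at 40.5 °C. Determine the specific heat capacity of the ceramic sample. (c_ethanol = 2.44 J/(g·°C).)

Heat gained plus heat lost sum to zero:
461·c·(40.5 − 98.9) + 649·2.44·(40.5 − 22.9) = 0
-26922 c = -27871
c = -27871/-26922 ≈ 1.035 J/(g·°C)

c ≈ 1.04 J/(g·°C)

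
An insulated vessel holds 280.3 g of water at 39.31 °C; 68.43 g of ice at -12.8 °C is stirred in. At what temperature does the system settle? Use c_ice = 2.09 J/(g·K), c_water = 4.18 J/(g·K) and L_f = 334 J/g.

T_f ≈ 14.7 °C

Let T be the final temperature. ΣQ_i = 0:
ice -12.8→0 °C: 68.43×2.09×12.8 = 1830.6
  melt ice: 68.43×334 = 22856
  meltwater 0→T: 68.43×4.18×T = 286.04 T
  water cools: 280.3×4.18×(T − 39.31) = 1171.7(T − 39.31)
1457.7 T = 46058 − 24686 = 21371
T ≈ 14.66 °C. Since T > 0 °C, the all-ice-melts assumption holds.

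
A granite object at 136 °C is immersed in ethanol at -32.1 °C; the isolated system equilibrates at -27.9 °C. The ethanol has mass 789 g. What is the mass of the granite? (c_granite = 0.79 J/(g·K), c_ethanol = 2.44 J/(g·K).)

m ≈ 62.4 g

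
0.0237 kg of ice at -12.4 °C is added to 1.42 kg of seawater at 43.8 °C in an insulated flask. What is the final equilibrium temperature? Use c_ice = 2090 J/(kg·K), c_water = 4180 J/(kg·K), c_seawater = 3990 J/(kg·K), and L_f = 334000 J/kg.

T_f ≈ 41.6 °C

Setting the total heat transfer to zero:
ice -12.4→0 °C: 0.0237·2090·12.4 = 614.21
  latent heat to melt: 0.0237·334000 = 7915.8
  warm the meltwater: 99.07 T
  seawater: 5665.8(T − 43.8)
5764.9 T = 248162 − 8530 = 239632
T ≈ 41.57 °C — above 0 °C, consistent with complete melting.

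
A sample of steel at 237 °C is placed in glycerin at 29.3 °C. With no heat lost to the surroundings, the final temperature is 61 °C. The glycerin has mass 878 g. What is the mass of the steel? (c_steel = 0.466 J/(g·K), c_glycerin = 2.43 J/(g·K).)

m ≈ 825 g

Net heat exchanged in the isolated system is zero:
m×0.466×(61 − 237) + 878×2.43×(61 − 29.3) = 0
-82.02 m = -67633
m = -67633/-82.02 ≈ 824.6 g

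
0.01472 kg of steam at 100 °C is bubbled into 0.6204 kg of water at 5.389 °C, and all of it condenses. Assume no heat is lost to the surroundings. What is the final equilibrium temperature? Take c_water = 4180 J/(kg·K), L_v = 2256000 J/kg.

T_f ≈ 20.1 °C

Let T be the final temperature. ΣQ_i = 0:
latent heat released on condensation: 0.01472·2256000 = 33208
  condensate cools 100→T: 0.01472·4180·(T − 100) = 61.53(T − 100)
  water warms: 0.6204·4180·(T − 5.389) = 2593.3(T − 5.389)
2654.8 T = 33208 + 6153 + 13975 = 53336
T ≈ 20.09 °C, under the boiling point, so the assumption holds.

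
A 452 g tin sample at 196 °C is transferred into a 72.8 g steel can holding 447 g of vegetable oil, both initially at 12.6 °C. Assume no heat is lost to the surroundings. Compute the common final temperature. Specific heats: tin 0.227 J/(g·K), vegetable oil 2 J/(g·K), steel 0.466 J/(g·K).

Taking heat into each body as positive, Σ m c ΔT = 0:
452*0.227*(T − 196) + 447*2*(T − 12.6) + 72.8*0.466*(T − 12.6) = 0
102.6(T − 196) + 894(T − 12.6) + 33.92(T − 12.6) = 0
(102.6 + 894 + 33.92) T = 102.6*196 + 894*12.6 + 33.92*12.6
T ≈ 30.86 °C

T_f ≈ 30.9 °C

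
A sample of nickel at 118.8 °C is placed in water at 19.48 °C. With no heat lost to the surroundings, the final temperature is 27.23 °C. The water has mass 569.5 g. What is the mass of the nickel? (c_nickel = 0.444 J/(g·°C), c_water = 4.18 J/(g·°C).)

m ≈ 454 g

Setting the total heat transfer to zero:
m·0.444·(27.23 − 118.8) + 569.5·4.18·(27.23 − 19.48) = 0
-40.66 m = -18449
m = -18449/-40.66 ≈ 453.8 g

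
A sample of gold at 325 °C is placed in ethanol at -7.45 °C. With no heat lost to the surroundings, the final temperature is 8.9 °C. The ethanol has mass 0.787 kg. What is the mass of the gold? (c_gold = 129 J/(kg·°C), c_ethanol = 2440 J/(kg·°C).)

m ≈ 0.77 kg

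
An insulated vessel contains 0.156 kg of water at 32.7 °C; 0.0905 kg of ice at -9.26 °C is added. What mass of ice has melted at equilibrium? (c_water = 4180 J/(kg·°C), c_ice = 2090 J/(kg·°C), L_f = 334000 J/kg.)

m_melted ≈ 0.0586 kg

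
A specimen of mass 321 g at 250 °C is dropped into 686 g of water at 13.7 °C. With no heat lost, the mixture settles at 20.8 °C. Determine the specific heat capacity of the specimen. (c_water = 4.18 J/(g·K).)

c ≈ 0.277 J/(g·K)

Heat gained plus heat lost sum to zero:
321·c·(20.8 − 250) + 686·4.18·(20.8 − 13.7) = 0
-73573 c = -20359
c = -20359/-73573 ≈ 0.2767 J/(g·K)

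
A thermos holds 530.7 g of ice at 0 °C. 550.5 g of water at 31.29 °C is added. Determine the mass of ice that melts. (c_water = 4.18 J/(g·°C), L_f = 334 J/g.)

Heat available from the water dropping to 0 °C: 550.5·4.18·31.29 = 72001 J.
Melting all 530.7 g of ice would need 530.7·334 = 177254 J.
Since 72001 < 177254 J, not all the ice melts; equilibrium is at 0 °C.
m_melted·334 = 72001  ⇒  m_melted ≈ 215.6 g.

m_melted ≈ 216 g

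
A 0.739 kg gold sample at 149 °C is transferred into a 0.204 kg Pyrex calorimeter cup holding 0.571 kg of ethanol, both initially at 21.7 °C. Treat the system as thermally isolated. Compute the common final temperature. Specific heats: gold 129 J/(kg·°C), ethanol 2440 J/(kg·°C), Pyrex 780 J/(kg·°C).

Conservation of energy gives ΣQ = 0:
0.739·129·(T − 149) + 0.571·2440·(T − 21.7) + 0.204·780·(T − 21.7) = 0
95.33(T − 149) + 1393.2(T − 21.7) + 159.12(T − 21.7) = 0
(95.33 + 1393.2 + 159.12) T = 95.33·149 + 1393.2·21.7 + 159.12·21.7
T ≈ 29.07 °C

T_f ≈ 29.1 °C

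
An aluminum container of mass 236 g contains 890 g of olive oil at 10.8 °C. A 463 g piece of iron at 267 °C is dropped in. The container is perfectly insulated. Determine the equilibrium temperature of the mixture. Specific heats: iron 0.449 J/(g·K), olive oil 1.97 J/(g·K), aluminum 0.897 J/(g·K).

T_f ≈ 35.3 °C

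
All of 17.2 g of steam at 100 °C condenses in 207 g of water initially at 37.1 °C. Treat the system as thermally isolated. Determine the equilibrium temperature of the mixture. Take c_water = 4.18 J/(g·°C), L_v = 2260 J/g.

Setting the total heat transfer to zero:
condense steam: −17.2×2260 = −38872; condensate cools 100→T: 17.2×4.18×(T − 100) = 71.9(T − 100); water warms: 207×4.18×(T − 37.1) = 865.26(T − 37.1)
937.16 T = 38872 + 7189.6 + 32101 = 78163
T ≈ 83.40 °C, under the boiling point, so the assumption holds.

T_f ≈ 83.4 °C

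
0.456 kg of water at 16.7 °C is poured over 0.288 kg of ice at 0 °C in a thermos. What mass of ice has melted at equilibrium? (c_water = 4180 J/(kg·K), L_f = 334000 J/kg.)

m_melted ≈ 0.0953 kg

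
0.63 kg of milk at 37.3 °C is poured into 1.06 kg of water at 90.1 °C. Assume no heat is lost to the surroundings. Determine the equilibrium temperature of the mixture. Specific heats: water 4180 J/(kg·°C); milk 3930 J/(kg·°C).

|Q_water| = |Q_milk|:
1.06×4180×(90.1 − T) = 0.63×3930×(T − 37.3)
4430.8(90.1 − T) = 2475.9(T − 37.3)
6906.7 T = 491566  ⇒  T ≈ 71.17 °C

T_f ≈ 71.2 °C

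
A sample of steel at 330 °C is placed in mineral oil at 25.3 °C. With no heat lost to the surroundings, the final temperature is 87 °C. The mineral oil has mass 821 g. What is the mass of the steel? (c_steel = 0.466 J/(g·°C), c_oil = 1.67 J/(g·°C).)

|Q_steel| = |Q_oil|:
m·0.466·(330 − 87) = 821·1.67·(87 − 25.3)
113.24 m = 84595  ⇒  m ≈ 747.1 g

m ≈ 747 g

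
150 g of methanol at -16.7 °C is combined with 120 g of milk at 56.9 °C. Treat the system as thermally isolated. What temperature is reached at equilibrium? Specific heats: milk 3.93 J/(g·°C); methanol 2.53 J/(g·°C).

T_f ≈ 24.1 °C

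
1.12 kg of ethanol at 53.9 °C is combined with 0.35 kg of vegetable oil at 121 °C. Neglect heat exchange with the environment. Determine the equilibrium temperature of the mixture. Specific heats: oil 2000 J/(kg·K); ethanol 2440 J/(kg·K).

T_f ≈ 67.6 °C

Heat lost by the oil equals heat gained by the ethanol:
0.35*2000*(121 − T) = 1.12*2440*(T − 53.9)
700(121 − T) = 2732.8(T − 53.9)
3432.8 T = 231998  ⇒  T ≈ 67.58 °C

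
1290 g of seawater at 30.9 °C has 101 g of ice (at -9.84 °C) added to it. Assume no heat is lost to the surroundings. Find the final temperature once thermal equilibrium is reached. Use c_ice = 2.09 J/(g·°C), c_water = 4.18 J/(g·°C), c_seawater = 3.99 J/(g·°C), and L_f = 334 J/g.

Let T be the final temperature. ΣQ_i = 0:
warm ice to 0 °C: 101×2.09×(0 − (-9.84)) = 2077.1
  melt ice: 101×334 = 33734
  warm the meltwater: 422.18 T
  seawater: 5147.1(T − 30.9)
5569.3 T = 159045 − 35811 = 123234
T ≈ 22.13 °C — above 0 °C, consistent with complete melting.

T_f ≈ 22.1 °C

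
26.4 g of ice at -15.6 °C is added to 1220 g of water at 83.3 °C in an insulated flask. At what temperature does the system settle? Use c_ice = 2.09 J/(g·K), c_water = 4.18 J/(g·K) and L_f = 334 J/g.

Taking heat into each body as positive, Σ m c ΔT = 0:
warm ice to 0 °C: 26.4·2.09·(0 − (-15.6)) = 860.75; melt ice: 26.4·334 = 8817.6; warm the meltwater: 110.35 T; water cools: 1220·4.18·(T − 83.3) = 5099.6(T − 83.3)
5210 T = 424797 − 9678.3 = 415118
T ≈ 79.68 °C. Since T > 0 °C, the all-ice-melts assumption holds.

T_f ≈ 79.7 °C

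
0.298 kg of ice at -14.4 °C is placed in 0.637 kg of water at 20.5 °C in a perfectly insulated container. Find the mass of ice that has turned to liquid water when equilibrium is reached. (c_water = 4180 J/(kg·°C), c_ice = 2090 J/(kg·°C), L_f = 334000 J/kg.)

m_melted ≈ 0.137 kg

Cooling the water to 0 °C releases 0.637·4180·20.5 = 54585 J.
Of that, 0.298·2090·14.4 = 8968.6 J goes to bring the ice to 0 °C, leaving 45616 J.
To melt every bit of ice: 0.298·334000 = 99532 J.
That's not enough to melt it all — equilibrium is at 0 °C with ice remaining.
Mass melted = 45616/334000 ≈ 0.1366 kg.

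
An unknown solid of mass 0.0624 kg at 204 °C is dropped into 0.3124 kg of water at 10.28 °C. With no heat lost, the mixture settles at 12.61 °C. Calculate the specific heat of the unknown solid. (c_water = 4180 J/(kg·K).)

Net heat exchanged in the isolated system is zero:
0.0624·c·(12.61 − 204) + 0.3124·4180·(12.61 − 10.28) = 0
-11.94 c = -3042.6
c = -3042.6/-11.94 ≈ 254.8 J/(kg·K)

c ≈ 255 J/(kg·K)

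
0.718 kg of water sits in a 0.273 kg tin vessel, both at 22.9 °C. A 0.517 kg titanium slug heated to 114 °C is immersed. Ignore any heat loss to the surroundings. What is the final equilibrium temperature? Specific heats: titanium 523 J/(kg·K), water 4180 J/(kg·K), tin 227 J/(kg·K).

T_f ≈ 30.3 °C

T_f = Σ m_i c_i T_i / Σ m_i c_i:
T_f = (270.39*114 + 3001.2*22.9 + 61.97*22.9) / (270.39 + 3001.2 + 61.97)
    = 100972 / 3333.6 ≈ 30.29 °C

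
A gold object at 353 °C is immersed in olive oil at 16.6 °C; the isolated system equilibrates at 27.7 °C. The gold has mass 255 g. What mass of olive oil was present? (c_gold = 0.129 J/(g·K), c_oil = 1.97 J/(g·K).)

|Q_gold| = |Q_oil|:
255·0.129·(353 − 27.7) = m·1.97·(27.7 − 16.6)
21.87 m = 10701  ⇒  m ≈ 489.4 g

m ≈ 489 g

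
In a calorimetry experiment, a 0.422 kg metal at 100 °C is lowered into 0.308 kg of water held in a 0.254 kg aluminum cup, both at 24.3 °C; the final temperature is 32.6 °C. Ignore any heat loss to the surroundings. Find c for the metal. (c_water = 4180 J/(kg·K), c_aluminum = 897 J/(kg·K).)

c ≈ 442 J/(kg·K)

Taking heat into each body as positive, Σ m c ΔT = 0:
0.422×c×(32.6 − 100) + 0.308×4180×(32.6 − 24.3) + 0.254×897×(32.6 − 24.3) = 0
-28.44 c = -12577
c = -12577/-28.44 ≈ 442.2 J/(kg·K)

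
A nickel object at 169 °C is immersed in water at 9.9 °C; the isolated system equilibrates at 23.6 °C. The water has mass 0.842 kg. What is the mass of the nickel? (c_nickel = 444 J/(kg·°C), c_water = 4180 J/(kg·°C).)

|Q_nickel| = |Q_water|:
m×444×(169 − 23.6) = 0.842×4180×(23.6 − 9.9)
64558 m = 48218  ⇒  m ≈ 0.7469 kg

m ≈ 0.747 kg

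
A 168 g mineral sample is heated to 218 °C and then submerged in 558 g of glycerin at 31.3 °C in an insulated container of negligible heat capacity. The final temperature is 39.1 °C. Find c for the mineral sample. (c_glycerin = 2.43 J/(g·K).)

Setting the total heat transfer to zero:
168×c×(39.1 − 218) + 558×2.43×(39.1 − 31.3) = 0
-30055 c = -10576
c = -10576/-30055 ≈ 0.3519 J/(g·K)

c ≈ 0.352 J/(g·K)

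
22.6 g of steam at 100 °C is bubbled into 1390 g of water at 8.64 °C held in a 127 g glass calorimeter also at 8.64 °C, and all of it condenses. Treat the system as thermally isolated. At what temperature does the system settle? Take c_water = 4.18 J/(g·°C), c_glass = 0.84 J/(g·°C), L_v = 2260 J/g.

T_f ≈ 18.6 °C

Taking heat into each body as positive, Σ m c ΔT = 0:
steam→water at 100 °C releases m L_v = 22.6·2260 = 51076
  condensate cools 100→T: 22.6·4.18·(T − 100) = 94.47(T − 100)
  original water: 5810.2(T − 8.64)
  cup: 106.68(T − 8.64)
6011.3 T = 51076 + 9446.8 + 51122 = 111645
T ≈ 18.57 °C (< 100 °C, so full condensation is consistent).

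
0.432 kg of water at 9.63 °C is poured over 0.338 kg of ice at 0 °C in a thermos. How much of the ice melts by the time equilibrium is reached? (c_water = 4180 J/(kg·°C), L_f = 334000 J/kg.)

Cooling the water to 0 °C releases 0.432×4180×9.63 = 17389 J.
Fully melting the ice requires m_ice L_f = 0.338×334000 = 112892 J.
Since 17389 < 112892 J, not all the ice melts; equilibrium is at 0 °C.
Mass melted = 17389/334000 ≈ 0.05206 kg.

m_melted ≈ 0.0521 kg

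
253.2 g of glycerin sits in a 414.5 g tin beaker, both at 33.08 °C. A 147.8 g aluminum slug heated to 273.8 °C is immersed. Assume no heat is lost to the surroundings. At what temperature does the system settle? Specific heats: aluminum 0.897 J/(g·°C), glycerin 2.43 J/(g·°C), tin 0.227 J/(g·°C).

T_f ≈ 71.0 °C

T_f is the heat-capacity-weighted average of the initial temperatures:
T_f = (132.58×273.8 + 615.28×33.08 + 94.09×33.08) / (132.58 + 615.28 + 94.09)
    = 59765 / 841.94 ≈ 70.98 °C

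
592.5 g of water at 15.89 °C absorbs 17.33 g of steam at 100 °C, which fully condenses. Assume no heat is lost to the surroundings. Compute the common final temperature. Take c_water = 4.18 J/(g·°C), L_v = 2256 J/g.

T_f ≈ 33.6 °C

Energy conservation, ΣQ = 0:
latent heat released on condensation: 17.33·2256 = 39096
  condensed water 100 °C→T: 72.44(T − 100)
  original water: 2476.6(T − 15.89)
2549.1 T = 39096 + 7243.9 + 39354 = 85694
T ≈ 33.62 °C — below 100 °C, confirming all the steam condensed.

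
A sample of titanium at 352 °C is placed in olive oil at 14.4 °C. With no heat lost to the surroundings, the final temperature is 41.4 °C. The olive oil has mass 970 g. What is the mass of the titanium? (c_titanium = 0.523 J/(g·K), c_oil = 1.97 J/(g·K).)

|Q_titanium| = |Q_oil|:
m·0.523·(352 − 41.4) = 970·1.97·(41.4 − 14.4)
162.44 m = 51594  ⇒  m ≈ 317.6 g

m ≈ 318 g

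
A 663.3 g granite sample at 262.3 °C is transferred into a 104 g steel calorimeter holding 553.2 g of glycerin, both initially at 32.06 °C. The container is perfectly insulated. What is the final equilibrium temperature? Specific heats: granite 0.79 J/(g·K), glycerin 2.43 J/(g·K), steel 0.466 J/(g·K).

T_f ≈ 95.0 °C

Energy conservation, ΣQ = 0:
663.3·0.79·(T − 262.3) + 553.2·2.43·(T − 32.06) + 104·0.466·(T − 32.06) = 0
524.01(T − 262.3) + 1344.3(T − 32.06) + 48.46(T − 32.06) = 0
1916.7 T = 182098
T = 182098 / 1916.7 = 95 °C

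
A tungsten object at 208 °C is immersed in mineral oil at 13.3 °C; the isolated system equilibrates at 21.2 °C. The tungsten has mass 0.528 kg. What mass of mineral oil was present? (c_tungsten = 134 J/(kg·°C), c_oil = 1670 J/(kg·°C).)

m ≈ 1 kg

Heat lost by the tungsten = heat gained by the oil:
0.528·134·(208 − 21.2) = m·1670·(21.2 − 13.3)
13193 m = 13216  ⇒  m ≈ 1.002 kg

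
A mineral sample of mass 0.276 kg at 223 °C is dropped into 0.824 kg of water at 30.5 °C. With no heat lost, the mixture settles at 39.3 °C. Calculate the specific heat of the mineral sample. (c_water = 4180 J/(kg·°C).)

c ≈ 598 J/(kg·°C)

Heat lost by the mineral sample = heat gained by the water:
0.276×c×(223 − 39.3) = 0.824×4180×(39.3 − 30.5)
50.7 c = 30310  ⇒  c ≈ 597.8 J/(kg·°C)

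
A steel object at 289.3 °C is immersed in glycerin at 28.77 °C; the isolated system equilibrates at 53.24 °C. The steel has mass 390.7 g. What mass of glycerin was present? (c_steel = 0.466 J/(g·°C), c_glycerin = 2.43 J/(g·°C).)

m ≈ 723 g

|Q_steel| = |Q_glycerin|:
390.7·0.466·(289.3 − 53.24) = m·2.43·(53.24 − 28.77)
59.46 m = 42979  ⇒  m ≈ 722.8 g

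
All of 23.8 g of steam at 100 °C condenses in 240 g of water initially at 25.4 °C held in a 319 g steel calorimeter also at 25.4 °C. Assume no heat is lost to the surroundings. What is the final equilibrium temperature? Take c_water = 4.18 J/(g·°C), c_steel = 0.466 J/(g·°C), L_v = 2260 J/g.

T_f ≈ 74.3 °C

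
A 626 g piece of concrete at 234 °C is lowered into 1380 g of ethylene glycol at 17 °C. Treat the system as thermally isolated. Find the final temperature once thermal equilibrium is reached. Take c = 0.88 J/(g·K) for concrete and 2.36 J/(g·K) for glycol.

T_f ≈ 48.4 °C

Let T be the final temperature. ΣQ_i = 0:
626×0.88×(T − 234) + 1380×2.36×(T − 17) = 0
3807.7 T = 184272
T = 184272 / 3807.7 = 48.4 °C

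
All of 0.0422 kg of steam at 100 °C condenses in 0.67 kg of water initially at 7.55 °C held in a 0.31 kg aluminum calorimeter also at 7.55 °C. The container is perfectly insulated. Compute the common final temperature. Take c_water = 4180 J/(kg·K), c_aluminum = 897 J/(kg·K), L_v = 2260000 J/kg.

Taking heat into each body as positive, Σ m c ΔT = 0:
latent heat released on condensation: 0.0422·2260000 = 95372
  condensed water 100 °C→T: 176.4(T − 100)
  water warms: 0.67·4180·(T − 7.55) = 2800.6(T − 7.55)
  aluminum cup: 0.31·897·(T − 7.55) = 278.07(T − 7.55)
3255.1 T = 95372 + 17640 + 23244 = 136256
T ≈ 41.86 °C, under the boiling point, so the assumption holds.

T_f ≈ 41.9 °C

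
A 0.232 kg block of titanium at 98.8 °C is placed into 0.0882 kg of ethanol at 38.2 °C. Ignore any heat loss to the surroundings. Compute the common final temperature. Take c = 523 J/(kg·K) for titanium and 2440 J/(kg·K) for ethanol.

With ΣQ=0 the equilibrium temperature is the m·c-weighted mean:
T_f = (121.34·98.8 + 215.21·38.2) / (121.34 + 215.21)
    = 20209 / 336.54 ≈ 60.05 °C

T_f ≈ 60.0 °C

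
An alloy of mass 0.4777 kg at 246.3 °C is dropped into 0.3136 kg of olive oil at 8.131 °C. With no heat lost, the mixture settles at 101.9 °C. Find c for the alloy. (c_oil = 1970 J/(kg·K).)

m_s c (T_s − T_f) = m_oil c_oil (T_f − T_0):
0.4777×c×(246.3 − 101.9) = 0.3136×1970×(101.9 − 8.131)
68.98 c = 57930  ⇒  c ≈ 839.8 J/(kg·K)

c ≈ 840 J/(kg·K)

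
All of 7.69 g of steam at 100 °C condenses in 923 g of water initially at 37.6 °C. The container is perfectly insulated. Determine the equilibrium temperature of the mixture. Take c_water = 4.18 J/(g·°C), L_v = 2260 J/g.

T_f ≈ 42.6 °C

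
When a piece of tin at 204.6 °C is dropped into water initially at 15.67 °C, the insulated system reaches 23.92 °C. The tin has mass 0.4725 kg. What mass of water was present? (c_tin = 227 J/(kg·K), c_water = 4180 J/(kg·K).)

m ≈ 0.562 kg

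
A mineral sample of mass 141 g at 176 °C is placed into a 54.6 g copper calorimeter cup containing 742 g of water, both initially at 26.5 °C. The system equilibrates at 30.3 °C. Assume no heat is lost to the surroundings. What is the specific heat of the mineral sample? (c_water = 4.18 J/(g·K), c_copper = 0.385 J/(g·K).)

c ≈ 0.578 J/(g·K)

Taking heat into each body as positive, Σ m c ΔT = 0:
141×c×(30.3 − 176) + 742×4.18×(30.3 − 26.5) + 54.6×0.385×(30.3 − 26.5) = 0
-20544 c = -11866
c = -11866/-20544 ≈ 0.5776 J/(g·K)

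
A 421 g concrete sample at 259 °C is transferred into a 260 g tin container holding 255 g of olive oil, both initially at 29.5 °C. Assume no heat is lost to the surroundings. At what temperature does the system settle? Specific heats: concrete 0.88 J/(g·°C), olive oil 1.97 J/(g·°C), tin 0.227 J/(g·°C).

T_f ≈ 120.7 °C

Setting the total heat transfer to zero:
421*0.88*(T − 259) + 255*1.97*(T − 29.5) + 260*0.227*(T − 29.5) = 0
370.48(T − 259) + 502.35(T − 29.5) + 59.02(T − 29.5) = 0
931.85 T = 112515
T ≈ 120.74 °C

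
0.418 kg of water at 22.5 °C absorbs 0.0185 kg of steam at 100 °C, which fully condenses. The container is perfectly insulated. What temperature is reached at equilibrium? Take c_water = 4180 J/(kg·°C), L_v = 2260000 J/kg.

Let T be the final temperature. ΣQ_i = 0:
latent heat released on condensation: 0.0185×2260000 = 41810
  condensed water 100 °C→T: 77.33(T − 100)
  original water: 1747.2(T − 22.5)
1824.6 T = 41810 + 7733 + 39313 = 88856
T ≈ 48.70 °C, under the boiling point, so the assumption holds.

T_f ≈ 48.7 °C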